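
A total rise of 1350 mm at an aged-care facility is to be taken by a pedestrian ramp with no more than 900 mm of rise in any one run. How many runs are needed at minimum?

2 runs

1350 / 900 = 1.500 → round up to 2 ramp runs.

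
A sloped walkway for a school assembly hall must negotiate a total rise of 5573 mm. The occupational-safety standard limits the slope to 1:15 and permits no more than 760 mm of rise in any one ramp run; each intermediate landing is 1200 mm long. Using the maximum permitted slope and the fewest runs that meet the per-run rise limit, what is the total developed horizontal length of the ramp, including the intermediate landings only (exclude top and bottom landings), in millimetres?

At most 760 each: 5573/760 = 7.33, giving 8 ramp runs. That means 7 intermediate landings.
Horizontal run for 5573 mm of rise at 1:15 is 5573 × 15 = 83595 mm.
Intermediate landings: 7 × 1200 = 8400 mm.
Developed length = 83595 + 8400 = 91995 mm.

91995 mm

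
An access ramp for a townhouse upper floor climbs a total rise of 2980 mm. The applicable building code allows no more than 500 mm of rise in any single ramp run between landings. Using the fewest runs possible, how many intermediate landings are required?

5 intermediate landings

At most 500 each: 2980/500 = 5.96, giving 6 ramp runs.
6 runs are separated by 5 intermediate landings.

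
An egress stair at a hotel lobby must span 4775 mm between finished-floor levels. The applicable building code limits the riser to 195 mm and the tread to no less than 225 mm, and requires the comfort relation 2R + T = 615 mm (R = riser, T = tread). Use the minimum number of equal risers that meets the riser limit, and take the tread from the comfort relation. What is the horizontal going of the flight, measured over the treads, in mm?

4775 / 195 = 24.487 → round up to 25 risers.
Riser R = 4775 / 25 = 191 mm, within the 195 mm limit.
Tread T = 615 − 2 × 191 = 233 mm (≥ 225 mm).
Treads = 25 − 1 = 24; going = 24 × 233 = 5592 mm.

5592 mm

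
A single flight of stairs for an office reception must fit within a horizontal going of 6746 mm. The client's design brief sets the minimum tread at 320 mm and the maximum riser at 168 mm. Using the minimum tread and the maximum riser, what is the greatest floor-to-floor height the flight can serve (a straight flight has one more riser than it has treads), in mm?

3696 mm

6746 / 320 = 21.08, so 21 treads fit.
Risers = treads + 1 = 22.
Maximum height = 22 × 168 = 3696 mm.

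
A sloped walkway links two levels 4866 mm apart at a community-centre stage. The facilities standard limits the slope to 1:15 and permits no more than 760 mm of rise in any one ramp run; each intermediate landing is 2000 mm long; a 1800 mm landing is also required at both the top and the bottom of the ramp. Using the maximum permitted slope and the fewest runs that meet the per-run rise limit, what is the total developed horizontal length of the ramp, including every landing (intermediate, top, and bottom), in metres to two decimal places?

⌈4866/760⌉ = 7 ramp runs. That means 6 intermediate landings.
Ramp run (horizontal) at 1:15: 4866 × 15 = 72990 mm.
6 intermediate landings contribute 6 × 2000 = 12000 mm.
Top and bottom landings: 2 × 1800 = 3600 mm.
Total = 72990 + 12000 + 3600 = 88590 mm.
= 88.59 m.

88.59 m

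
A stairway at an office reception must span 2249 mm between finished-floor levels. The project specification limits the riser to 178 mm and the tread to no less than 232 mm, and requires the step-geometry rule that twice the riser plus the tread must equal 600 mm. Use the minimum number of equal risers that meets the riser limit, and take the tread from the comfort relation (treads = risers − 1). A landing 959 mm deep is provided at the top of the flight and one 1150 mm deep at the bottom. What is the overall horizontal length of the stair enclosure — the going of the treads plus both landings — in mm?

2249 / 178 = 12.63, so 13 risers are needed.
Each riser is 2249/13 = 173 mm (≤ 178 mm).
From 2R + T = 600: T = 600 − 346 = 254 mm.
Treads = 13 − 1 = 12; going = 12 × 254 = 3048 mm.
Enclosure = 3048 + 959 + 1150 = 5157 mm.

5157 mm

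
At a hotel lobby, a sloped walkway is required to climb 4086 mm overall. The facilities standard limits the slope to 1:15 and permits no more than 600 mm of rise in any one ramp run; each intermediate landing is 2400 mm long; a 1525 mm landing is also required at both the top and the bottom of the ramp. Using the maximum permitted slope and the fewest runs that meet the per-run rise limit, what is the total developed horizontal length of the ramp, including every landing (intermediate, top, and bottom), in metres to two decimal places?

78.74 m

4086 / 600 = 6.81, so 7 ramp runs are needed. That means 6 intermediate landings.
Ramp run (horizontal) at 1:15: 4086 × 15 = 61290 mm.
6 intermediate landings contribute 6 × 2400 = 14400 mm.
Top and bottom landings: 2 × 1525 = 3050 mm.
Total = 61290 + 14400 + 3050 = 78740 mm.
= 78.74 m.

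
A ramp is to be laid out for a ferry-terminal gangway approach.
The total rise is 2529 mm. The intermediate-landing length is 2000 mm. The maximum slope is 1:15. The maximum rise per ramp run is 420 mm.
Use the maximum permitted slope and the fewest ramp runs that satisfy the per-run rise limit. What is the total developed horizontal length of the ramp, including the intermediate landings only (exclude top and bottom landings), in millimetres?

49935 mm

At most 420 each: 2529/420 = 6.02, giving 7 ramp runs. That means 6 intermediate landings.
Ramp run (horizontal) at 1:15: 2529 × 15 = 37935 mm.
Intermediate landings: 6 × 2000 = 12000 mm.
Total developed length = 37935 + 12000 = 49935 mm.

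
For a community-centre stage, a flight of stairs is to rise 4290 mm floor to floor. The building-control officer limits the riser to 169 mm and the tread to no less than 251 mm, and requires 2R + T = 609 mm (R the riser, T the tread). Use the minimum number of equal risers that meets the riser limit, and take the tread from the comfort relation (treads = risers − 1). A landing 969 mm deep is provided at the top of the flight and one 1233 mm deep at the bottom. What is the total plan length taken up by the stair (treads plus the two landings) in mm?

9177 mm

At most 169 each: 4290/169 = 25.38, giving 26 risers.
Each riser is 4290/26 = 165 mm (≤ 169 mm).
Tread T = 609 − 2 × 165 = 279 mm (≥ 251 mm).
Going = (26 − 1) × 279 = 6975 mm.
Enclosure = 6975 + 969 + 1233 = 9177 mm.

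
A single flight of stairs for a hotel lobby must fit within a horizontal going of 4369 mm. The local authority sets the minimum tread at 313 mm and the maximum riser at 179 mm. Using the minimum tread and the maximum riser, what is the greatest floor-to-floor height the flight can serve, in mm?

2506 mm

Treads that fit: ⌊4369 / 313⌋ = 13.
Risers = treads + 1 = 14.
Maximum height = 14 × 179 = 2506 mm.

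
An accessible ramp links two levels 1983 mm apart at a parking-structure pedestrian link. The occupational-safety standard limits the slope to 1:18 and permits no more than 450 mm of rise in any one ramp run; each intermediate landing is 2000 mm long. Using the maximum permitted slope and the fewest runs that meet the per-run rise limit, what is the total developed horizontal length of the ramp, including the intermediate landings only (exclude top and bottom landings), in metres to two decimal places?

43.69 m

1983 / 450 = 4.407 → round up to 5 ramp runs. That means 4 intermediate landings.
Horizontal run for 1983 mm of rise at 1:18 is 1983 × 18 = 35694 mm.
4 intermediate landings contribute 4 × 2000 = 8000 mm.
Total developed length = 35694 + 8000 = 43694 mm.
= 43.69 m.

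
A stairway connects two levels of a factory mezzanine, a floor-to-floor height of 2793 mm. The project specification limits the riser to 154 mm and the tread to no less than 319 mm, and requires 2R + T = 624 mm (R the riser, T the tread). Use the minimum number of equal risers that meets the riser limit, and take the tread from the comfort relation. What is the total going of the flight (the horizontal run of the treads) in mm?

5940 mm

2793 / 154 = 18.136 → round up to 19 risers.
Each riser is 2793/19 = 147 mm (≤ 154 mm).
From 2R + T = 624: T = 624 − 294 = 330 mm.
Treads = 19 − 1 = 18; going = 18 × 330 = 5940 mm.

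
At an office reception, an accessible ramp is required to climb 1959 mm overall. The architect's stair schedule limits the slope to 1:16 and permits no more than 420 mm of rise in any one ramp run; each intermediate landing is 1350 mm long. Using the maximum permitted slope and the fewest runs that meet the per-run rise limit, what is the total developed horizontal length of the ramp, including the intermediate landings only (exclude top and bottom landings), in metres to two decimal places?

1959 / 420 = 4.66, so 5 ramp runs are needed. That means 4 intermediate landings.
Horizontal run for 1959 mm of rise at 1:16 is 1959 × 16 = 31344 mm.
Intermediate landings: 4 × 1350 = 5400 mm.
Developed length = 31344 + 5400 = 36744 mm.
= 36.74 m.

36.74 m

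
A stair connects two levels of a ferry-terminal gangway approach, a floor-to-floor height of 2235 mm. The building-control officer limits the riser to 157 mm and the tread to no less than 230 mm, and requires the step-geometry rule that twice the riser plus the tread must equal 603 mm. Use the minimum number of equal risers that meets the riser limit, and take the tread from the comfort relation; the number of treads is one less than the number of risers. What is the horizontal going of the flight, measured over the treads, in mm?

4270 mm

⌈2235/157⌉ = 15 risers.
R = 2235 ÷ 15 = 149 mm.
Tread T = 603 − 2 × 149 = 305 mm (≥ 230 mm).
15 risers give 14 treads; going = 14 × 305 = 4270 mm.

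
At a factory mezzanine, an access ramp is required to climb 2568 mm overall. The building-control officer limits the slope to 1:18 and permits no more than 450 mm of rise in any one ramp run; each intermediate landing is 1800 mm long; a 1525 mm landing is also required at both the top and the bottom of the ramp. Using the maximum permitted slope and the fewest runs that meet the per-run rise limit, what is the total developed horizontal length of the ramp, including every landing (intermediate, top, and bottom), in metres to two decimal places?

58.27 m

2568 / 450 = 5.707 → round up to 6 ramp runs. That means 5 intermediate landings.
Horizontal run for 2568 mm of rise at 1:18 is 2568 × 18 = 46224 mm.
5 intermediate landings contribute 5 × 1800 = 9000 mm.
Top and bottom landings: 2 × 1525 = 3050 mm.
Total = 46224 + 9000 + 3050 = 58274 mm.
= 58.27 m.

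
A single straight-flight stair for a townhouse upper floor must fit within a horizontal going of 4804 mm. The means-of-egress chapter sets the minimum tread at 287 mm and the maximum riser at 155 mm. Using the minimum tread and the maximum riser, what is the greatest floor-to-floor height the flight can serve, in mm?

2635 mm

Treads that fit: ⌊4804 / 287⌋ = 16.
Risers = treads + 1 = 17.
Maximum height = 17 × 155 = 2635 mm.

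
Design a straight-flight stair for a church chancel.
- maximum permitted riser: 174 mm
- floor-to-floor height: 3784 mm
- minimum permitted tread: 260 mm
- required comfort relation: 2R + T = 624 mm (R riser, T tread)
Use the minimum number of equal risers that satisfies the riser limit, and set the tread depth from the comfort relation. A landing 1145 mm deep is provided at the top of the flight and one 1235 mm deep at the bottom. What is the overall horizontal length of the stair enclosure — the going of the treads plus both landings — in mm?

3784 / 174 = 21.747 → round up to 22 risers.
Riser R = 3784 / 22 = 172 mm, within the 174 mm limit.
Tread T = 624 − 2 × 172 = 280 mm (≥ 260 mm).
Going = (22 − 1) × 280 = 5880 mm.
Add landings: 5880 + 1145 + 1235 = 8260 mm.

8260 mm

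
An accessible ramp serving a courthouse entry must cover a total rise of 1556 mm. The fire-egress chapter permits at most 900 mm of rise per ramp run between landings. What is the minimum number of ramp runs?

At most 900 each: 1556/900 = 1.73, giving 2 ramp runs.

2 runs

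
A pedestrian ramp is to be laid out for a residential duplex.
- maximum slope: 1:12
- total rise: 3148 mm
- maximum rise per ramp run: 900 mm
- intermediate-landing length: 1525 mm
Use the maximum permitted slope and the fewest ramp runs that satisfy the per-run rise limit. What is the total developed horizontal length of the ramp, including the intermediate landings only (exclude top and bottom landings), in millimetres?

42351 mm

3148 / 900 = 3.498 → round up to 4 ramp runs. That means 3 intermediate landings.
Ramp run (horizontal) at 1:12: 3148 × 12 = 37776 mm.
Intermediate landings: 3 × 1525 = 4575 mm.
Total developed length = 37776 + 4575 = 42351 mm.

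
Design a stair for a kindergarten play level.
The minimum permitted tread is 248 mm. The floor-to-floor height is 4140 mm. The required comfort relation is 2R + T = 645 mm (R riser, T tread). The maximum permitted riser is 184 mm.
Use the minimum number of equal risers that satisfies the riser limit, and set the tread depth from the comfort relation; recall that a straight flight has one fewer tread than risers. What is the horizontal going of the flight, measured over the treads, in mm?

4140 / 184 = 22.50, so 23 risers are needed.
R = 4140 ÷ 23 = 180 mm.
From 2R + T = 645: T = 645 − 360 = 285 mm.
Going = (23 − 1) × 285 = 6270 mm.

6270 mm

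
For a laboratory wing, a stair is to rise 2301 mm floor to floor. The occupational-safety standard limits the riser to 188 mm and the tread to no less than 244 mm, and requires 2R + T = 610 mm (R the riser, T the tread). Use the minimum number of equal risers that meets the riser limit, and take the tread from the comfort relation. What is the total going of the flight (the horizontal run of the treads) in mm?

2301 / 188 = 12.24, so 13 risers are needed.
R = 2301 ÷ 13 = 177 mm.
T = 610 − 2·177 = 256 mm, which satisfies the 244 mm minimum.
Going = (13 − 1) × 256 = 3072 mm.

3072 mm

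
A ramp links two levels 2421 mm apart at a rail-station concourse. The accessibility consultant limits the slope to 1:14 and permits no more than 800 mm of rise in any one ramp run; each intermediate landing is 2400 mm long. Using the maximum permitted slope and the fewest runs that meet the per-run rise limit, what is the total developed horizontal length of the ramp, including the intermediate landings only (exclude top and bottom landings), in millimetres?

41094 mm

2421 / 800 = 3.03, so 4 ramp runs are needed. That means 3 intermediate landings.
Ramp run (horizontal) at 1:14: 2421 × 14 = 33894 mm.
3 intermediate landings contribute 3 × 2400 = 7200 mm.
Total developed length = 33894 + 7200 = 41094 mm.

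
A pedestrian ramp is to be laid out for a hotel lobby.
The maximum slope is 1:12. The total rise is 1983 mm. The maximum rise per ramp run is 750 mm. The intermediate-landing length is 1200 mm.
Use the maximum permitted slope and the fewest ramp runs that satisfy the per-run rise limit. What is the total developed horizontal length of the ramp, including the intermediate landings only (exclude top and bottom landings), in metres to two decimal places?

26.20 m

At most 750 each: 1983/750 = 2.64, giving 3 ramp runs. That means 2 intermediate landings.
Ramp run (horizontal) at 1:12: 1983 × 12 = 23796 mm.
Intermediate landings: 2 × 1200 = 2400 mm.
Total developed length = 23796 + 2400 = 26196 mm.
= 26.20 m.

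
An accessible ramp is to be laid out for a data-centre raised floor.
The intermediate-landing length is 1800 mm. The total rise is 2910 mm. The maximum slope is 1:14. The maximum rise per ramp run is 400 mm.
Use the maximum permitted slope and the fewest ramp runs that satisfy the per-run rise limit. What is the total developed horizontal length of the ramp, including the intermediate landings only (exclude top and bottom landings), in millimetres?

53340 mm

At most 400 each: 2910/400 = 7.28, giving 8 ramp runs. That means 7 intermediate landings.
Horizontal run for 2910 mm of rise at 1:14 is 2910 × 14 = 40740 mm.
Intermediate landings: 7 × 1800 = 12600 mm.
Developed length = 40740 + 12600 = 53340 mm.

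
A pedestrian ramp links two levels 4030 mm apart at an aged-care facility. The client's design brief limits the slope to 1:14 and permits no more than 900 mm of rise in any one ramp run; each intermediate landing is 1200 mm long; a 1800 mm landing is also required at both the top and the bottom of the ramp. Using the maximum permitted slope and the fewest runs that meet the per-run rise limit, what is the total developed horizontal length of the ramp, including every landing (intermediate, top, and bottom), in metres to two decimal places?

4030 / 900 = 4.478 → round up to 5 ramp runs. That means 4 intermediate landings.
Ramp run (horizontal) at 1:14: 4030 × 14 = 56420 mm.
4 intermediate landings contribute 4 × 1200 = 4800 mm.
Top and bottom landings: 2 × 1800 = 3600 mm.
Total = 56420 + 4800 + 3600 = 64820 mm.
= 64.82 m.

64.82 m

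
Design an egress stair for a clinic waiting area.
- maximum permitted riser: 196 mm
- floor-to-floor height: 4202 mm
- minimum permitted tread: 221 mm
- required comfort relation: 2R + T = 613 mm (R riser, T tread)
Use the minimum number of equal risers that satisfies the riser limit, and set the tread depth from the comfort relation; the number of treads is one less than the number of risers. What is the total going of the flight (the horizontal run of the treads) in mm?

4202 / 196 = 21.439 → round up to 22 risers.
Riser R = 4202 / 22 = 191 mm, within the 196 mm limit.
From 2R + T = 613: T = 613 − 382 = 231 mm.
Going = (22 − 1) × 231 = 4851 mm.

4851 mm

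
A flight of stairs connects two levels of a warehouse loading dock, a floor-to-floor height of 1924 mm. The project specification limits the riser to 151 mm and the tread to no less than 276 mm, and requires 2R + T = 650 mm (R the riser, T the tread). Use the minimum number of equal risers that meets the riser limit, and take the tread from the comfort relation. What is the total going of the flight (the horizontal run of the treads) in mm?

1924 / 151 = 12.742 → round up to 13 risers.
Riser R = 1924 / 13 = 148 mm, within the 151 mm limit.
Tread T = 650 − 2 × 148 = 354 mm (≥ 276 mm).
13 risers give 12 treads; going = 12 × 354 = 4248 mm.

4248 mm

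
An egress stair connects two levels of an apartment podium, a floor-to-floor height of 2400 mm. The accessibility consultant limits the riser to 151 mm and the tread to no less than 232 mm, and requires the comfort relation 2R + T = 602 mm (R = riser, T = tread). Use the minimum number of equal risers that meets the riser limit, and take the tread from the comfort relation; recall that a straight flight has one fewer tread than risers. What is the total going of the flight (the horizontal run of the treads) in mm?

4530 mm

2400 / 151 = 15.89, so 16 risers are needed.
R = 2400 ÷ 16 = 150 mm.
Tread T = 602 − 2 × 150 = 302 mm (≥ 232 mm).
16 risers give 15 treads; going = 15 × 302 = 4530 mm.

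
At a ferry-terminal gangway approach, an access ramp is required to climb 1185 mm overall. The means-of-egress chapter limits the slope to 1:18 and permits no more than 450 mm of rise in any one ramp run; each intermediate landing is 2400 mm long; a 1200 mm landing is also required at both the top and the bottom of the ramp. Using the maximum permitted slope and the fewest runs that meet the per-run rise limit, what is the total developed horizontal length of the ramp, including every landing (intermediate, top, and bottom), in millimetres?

At most 450 each: 1185/450 = 2.63, giving 3 ramp runs. That means 2 intermediate landings.
Ramp run (horizontal) at 1:18: 1185 × 18 = 21330 mm.
2 intermediate landings contribute 2 × 2400 = 4800 mm.
Top and bottom landings: 2 × 1200 = 2400 mm.
Total = 21330 + 4800 + 2400 = 28530 mm.

28530 mm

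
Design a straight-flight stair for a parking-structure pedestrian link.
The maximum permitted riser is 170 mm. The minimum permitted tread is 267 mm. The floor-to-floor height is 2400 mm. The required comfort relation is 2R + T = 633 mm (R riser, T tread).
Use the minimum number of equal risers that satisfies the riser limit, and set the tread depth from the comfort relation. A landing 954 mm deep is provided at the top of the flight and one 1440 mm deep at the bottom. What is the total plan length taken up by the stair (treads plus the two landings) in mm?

At most 170 each: 2400/170 = 14.12, giving 15 risers.
R = 2400 ÷ 15 = 160 mm.
T = 633 − 2·160 = 313 mm, which satisfies the 267 mm minimum.
Going = (15 − 1) × 313 = 4382 mm.
Add landings: 4382 + 954 + 1440 = 6776 mm.

6776 mm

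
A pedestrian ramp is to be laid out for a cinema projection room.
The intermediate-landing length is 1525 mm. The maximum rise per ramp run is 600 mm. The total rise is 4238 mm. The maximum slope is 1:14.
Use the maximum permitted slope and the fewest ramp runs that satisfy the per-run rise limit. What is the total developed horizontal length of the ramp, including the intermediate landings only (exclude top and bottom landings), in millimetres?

4238 / 600 = 7.063 → round up to 8 ramp runs. That means 7 intermediate landings.
Ramp run (horizontal) at 1:14: 4238 × 14 = 59332 mm.
7 intermediate landings contribute 7 × 1525 = 10675 mm.
Total developed length = 59332 + 10675 = 70007 mm.

70007 mm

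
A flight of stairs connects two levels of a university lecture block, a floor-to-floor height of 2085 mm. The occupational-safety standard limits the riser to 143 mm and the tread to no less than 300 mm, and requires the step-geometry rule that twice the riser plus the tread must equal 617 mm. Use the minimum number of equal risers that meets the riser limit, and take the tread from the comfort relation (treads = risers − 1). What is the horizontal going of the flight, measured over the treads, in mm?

At most 143 each: 2085/143 = 14.58, giving 15 risers.
Each riser is 2085/15 = 139 mm (≤ 143 mm).
Tread T = 617 − 2 × 139 = 339 mm (≥ 300 mm).
Going = (15 − 1) × 339 = 4746 mm.

4746 mm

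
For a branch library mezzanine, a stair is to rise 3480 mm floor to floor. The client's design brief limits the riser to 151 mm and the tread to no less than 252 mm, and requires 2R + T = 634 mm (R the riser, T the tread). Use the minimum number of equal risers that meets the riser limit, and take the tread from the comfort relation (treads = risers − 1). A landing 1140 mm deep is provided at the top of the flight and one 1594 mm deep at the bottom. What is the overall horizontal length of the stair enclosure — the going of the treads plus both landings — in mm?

10646 mm

At most 151 each: 3480/151 = 23.05, giving 24 risers.
Each riser is 3480/24 = 145 mm (≤ 151 mm).
Tread T = 634 − 2 × 145 = 344 mm (≥ 252 mm).
Treads = 24 − 1 = 23; going = 23 × 344 = 7912 mm.
Enclosure = 7912 + 1140 + 1594 = 10646 mm.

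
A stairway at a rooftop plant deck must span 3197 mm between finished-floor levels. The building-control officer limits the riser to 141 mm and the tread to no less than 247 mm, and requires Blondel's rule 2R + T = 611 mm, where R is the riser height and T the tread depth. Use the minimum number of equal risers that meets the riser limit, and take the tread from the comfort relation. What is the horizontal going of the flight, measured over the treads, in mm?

7326 mm

3197 / 141 = 22.674 → round up to 23 risers.
Each riser is 3197/23 = 139 mm (≤ 141 mm).
From 2R + T = 611: T = 611 − 278 = 333 mm.
Treads = 23 − 1 = 22; going = 22 × 333 = 7326 mm.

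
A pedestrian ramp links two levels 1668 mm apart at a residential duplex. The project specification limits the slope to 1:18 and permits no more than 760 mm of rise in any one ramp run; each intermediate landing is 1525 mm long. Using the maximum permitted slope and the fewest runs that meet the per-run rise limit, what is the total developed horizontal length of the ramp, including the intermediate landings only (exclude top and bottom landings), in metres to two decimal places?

33.07 m

1668 / 760 = 2.195 → round up to 3 ramp runs. That means 2 intermediate landings.
Ramp run (horizontal) at 1:18: 1668 × 18 = 30024 mm.
2 intermediate landings contribute 2 × 1525 = 3050 mm.
Total developed length = 30024 + 3050 = 33074 mm.
= 33.07 m.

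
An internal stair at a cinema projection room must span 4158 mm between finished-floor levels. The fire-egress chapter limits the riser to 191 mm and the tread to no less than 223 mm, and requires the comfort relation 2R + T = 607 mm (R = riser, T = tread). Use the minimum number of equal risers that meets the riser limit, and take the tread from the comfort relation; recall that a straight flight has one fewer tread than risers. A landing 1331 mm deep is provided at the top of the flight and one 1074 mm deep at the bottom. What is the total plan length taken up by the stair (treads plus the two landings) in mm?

7214 mm

4158 / 191 = 21.770 → round up to 22 risers.
Each riser is 4158/22 = 189 mm (≤ 191 mm).
Tread T = 607 − 2 × 189 = 229 mm (≥ 223 mm).
Treads = 22 − 1 = 21; going = 21 × 229 = 4809 mm.
Enclosure = 4809 + 1331 + 1074 = 7214 mm.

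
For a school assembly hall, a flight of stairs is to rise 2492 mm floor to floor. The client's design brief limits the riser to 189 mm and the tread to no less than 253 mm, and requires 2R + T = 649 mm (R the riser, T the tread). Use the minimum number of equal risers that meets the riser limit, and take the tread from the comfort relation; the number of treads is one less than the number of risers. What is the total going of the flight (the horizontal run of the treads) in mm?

3809 mm

⌈2492/189⌉ = 14 risers.
Riser R = 2492 / 14 = 178 mm, within the 189 mm limit.
From 2R + T = 649: T = 649 − 356 = 293 mm.
14 risers give 13 treads; going = 13 × 293 = 3809 mm.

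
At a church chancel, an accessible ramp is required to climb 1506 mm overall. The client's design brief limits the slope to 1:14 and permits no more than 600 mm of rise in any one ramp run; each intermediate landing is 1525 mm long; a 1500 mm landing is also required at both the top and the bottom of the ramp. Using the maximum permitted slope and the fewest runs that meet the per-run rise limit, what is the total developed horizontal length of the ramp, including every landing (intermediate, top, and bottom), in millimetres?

1506 / 600 = 2.510 → round up to 3 ramp runs. That means 2 intermediate landings.
Horizontal run for 1506 mm of rise at 1:14 is 1506 × 14 = 21084 mm.
2 intermediate landings contribute 2 × 1525 = 3050 mm.
Top and bottom landings: 2 × 1500 = 3000 mm.
Total = 21084 + 3050 + 3000 = 27134 mm.

27134 mm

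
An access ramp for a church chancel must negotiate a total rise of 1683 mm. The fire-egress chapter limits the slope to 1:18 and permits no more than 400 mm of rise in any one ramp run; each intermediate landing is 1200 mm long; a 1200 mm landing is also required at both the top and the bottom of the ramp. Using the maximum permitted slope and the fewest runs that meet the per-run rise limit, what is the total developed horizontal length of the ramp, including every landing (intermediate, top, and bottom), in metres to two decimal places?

37.49 m

At most 400 each: 1683/400 = 4.21, giving 5 ramp runs. That means 4 intermediate landings.
Ramp run (horizontal) at 1:18: 1683 × 18 = 30294 mm.
4 intermediate landings contribute 4 × 1200 = 4800 mm.
Top and bottom landings: 2 × 1200 = 2400 mm.
Total = 30294 + 4800 + 2400 = 37494 mm.
= 37.49 m.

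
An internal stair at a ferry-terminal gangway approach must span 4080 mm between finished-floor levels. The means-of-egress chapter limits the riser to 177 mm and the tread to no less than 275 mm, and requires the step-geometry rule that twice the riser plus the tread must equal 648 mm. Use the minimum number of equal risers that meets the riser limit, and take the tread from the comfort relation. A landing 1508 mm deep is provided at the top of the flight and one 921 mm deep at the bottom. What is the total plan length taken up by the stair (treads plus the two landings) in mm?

9513 mm

At most 177 each: 4080/177 = 23.05, giving 24 risers.
R = 4080 ÷ 24 = 170 mm.
Tread T = 648 − 2 × 170 = 308 mm (≥ 275 mm).
Treads = 24 − 1 = 23; going = 23 × 308 = 7084 mm.
Add landings: 7084 + 1508 + 921 = 9513 mm.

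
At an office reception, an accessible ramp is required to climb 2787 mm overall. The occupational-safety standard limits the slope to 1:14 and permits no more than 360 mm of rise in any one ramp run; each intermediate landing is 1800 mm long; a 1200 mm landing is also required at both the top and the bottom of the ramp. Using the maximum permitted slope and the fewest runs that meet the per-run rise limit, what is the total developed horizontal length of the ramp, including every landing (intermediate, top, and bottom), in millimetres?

54018 mm

2787 / 360 = 7.74, so 8 ramp runs are needed. That means 7 intermediate landings.
Ramp run (horizontal) at 1:14: 2787 × 14 = 39018 mm.
Intermediate landings: 7 × 1800 = 12600 mm.
Top and bottom landings: 2 × 1200 = 2400 mm.
Total = 39018 + 12600 + 2400 = 54018 mm.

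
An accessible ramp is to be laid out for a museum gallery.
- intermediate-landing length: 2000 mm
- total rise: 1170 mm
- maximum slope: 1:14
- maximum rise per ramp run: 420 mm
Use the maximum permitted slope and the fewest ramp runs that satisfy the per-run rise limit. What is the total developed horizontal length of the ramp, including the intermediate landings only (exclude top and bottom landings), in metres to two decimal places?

1170 / 420 = 2.79, so 3 ramp runs are needed. That means 2 intermediate landings.
Ramp run (horizontal) at 1:14: 1170 × 14 = 16380 mm.
Intermediate landings: 2 × 2000 = 4000 mm.
Total developed length = 16380 + 4000 = 20380 mm.
= 20.38 m.

20.38 m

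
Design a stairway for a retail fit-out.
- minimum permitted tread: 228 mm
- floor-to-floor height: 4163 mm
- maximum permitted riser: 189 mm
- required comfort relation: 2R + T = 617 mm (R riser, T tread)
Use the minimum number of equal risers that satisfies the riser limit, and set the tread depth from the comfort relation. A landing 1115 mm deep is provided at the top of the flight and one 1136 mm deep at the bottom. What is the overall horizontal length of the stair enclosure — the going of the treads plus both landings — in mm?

7861 mm

4163 / 189 = 22.03, so 23 risers are needed.
Each riser is 4163/23 = 181 mm (≤ 189 mm).
T = 617 − 2·181 = 255 mm, which satisfies the 228 mm minimum.
23 risers give 22 treads; going = 22 × 255 = 5610 mm.
Enclosure = 5610 + 1115 + 1136 = 7861 mm.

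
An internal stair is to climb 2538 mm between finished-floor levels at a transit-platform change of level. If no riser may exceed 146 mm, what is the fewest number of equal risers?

⌈2538/146⌉ = 18 risers.

18 risers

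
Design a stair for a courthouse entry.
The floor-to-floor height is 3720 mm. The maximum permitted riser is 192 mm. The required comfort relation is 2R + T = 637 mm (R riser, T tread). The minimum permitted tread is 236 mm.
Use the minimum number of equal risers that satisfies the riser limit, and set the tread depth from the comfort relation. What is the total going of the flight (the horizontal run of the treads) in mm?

5035 mm

At most 192 each: 3720/192 = 19.38, giving 20 risers.
Riser R = 3720 / 20 = 186 mm, within the 192 mm limit.
Tread T = 637 − 2 × 186 = 265 mm (≥ 236 mm).
Treads = 20 − 1 = 19; going = 19 × 265 = 5035 mm.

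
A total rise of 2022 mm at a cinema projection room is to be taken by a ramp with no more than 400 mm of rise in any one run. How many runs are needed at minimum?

6 runs

At most 400 each: 2022/400 = 5.05, giving 6 ramp runs.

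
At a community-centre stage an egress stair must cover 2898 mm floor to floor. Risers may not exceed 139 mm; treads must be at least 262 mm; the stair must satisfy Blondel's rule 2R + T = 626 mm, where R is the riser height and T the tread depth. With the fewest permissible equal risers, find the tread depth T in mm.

2898 / 139 = 20.849 → round up to 21 risers.
Each riser is 2898/21 = 138 mm (≤ 139 mm).
T = 626 − 2·138 = 350 mm, which satisfies the 262 mm minimum.

350 mm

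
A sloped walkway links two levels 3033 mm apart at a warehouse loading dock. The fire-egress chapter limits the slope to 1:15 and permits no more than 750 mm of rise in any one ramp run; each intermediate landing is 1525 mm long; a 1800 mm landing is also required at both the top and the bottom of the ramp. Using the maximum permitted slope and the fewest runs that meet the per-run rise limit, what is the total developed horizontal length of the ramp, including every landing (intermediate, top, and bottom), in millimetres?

3033 / 750 = 4.044 → round up to 5 ramp runs. That means 4 intermediate landings.
Horizontal run for 3033 mm of rise at 1:15 is 3033 × 15 = 45495 mm.
4 intermediate landings contribute 4 × 1525 = 6100 mm.
Top and bottom landings: 2 × 1800 = 3600 mm.
Total = 45495 + 6100 + 3600 = 55195 mm.

55195 mm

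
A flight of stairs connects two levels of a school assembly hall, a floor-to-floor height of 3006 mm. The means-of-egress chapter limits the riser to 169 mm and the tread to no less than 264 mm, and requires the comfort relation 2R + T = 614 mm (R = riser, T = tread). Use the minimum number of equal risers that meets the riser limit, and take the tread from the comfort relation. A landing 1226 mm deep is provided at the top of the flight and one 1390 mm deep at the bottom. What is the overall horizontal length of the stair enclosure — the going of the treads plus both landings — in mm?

7376 mm

At most 169 each: 3006/169 = 17.79, giving 18 risers.
Each riser is 3006/18 = 167 mm (≤ 169 mm).
Tread T = 614 − 2 × 167 = 280 mm (≥ 264 mm).
Treads = 18 − 1 = 17; going = 17 × 280 = 4760 mm.
Enclosure = 4760 + 1226 + 1390 = 7376 mm.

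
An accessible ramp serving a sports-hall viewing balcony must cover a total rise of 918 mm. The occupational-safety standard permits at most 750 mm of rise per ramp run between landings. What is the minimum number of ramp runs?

At most 750 each: 918/750 = 1.22, giving 2 ramp runs.

2 runs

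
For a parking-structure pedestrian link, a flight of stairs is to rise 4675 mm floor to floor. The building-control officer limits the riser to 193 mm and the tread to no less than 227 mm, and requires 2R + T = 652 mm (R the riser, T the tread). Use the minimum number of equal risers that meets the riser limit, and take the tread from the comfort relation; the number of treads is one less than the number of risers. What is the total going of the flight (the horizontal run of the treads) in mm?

6672 mm

⌈4675/193⌉ = 25 risers.
R = 4675 ÷ 25 = 187 mm.
From 2R + T = 652: T = 652 − 374 = 278 mm.
25 risers give 24 treads; going = 24 × 278 = 6672 mm.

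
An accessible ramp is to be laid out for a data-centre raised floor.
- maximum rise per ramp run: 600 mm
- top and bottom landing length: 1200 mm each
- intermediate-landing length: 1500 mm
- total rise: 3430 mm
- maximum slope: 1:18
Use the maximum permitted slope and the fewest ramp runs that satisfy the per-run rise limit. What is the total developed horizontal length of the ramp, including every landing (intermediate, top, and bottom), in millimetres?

71640 mm

3430 / 600 = 5.717 → round up to 6 ramp runs. That means 5 intermediate landings.
Horizontal run for 3430 mm of rise at 1:18 is 3430 × 18 = 61740 mm.
5 intermediate landings contribute 5 × 1500 = 7500 mm.
Top and bottom landings: 2 × 1200 = 2400 mm.
Total = 61740 + 7500 + 2400 = 71640 mm.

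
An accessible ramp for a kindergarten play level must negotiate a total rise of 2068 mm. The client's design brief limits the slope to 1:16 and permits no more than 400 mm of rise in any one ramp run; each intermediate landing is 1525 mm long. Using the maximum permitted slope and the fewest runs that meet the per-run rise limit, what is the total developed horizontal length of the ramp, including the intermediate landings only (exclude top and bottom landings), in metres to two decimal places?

40.71 m

2068 / 400 = 5.170 → round up to 6 ramp runs. That means 5 intermediate landings.
Horizontal run for 2068 mm of rise at 1:16 is 2068 × 16 = 33088 mm.
5 intermediate landings contribute 5 × 1525 = 7625 mm.
Total developed length = 33088 + 7625 = 40713 mm.
= 40.71 m.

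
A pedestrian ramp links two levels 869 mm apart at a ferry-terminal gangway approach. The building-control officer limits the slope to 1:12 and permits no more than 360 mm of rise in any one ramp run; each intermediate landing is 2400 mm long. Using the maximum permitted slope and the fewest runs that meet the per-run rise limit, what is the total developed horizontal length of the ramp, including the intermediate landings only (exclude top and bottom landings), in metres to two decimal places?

⌈869/360⌉ = 3 ramp runs. That means 2 intermediate landings.
Ramp run (horizontal) at 1:12: 869 × 12 = 10428 mm.
Intermediate landings: 2 × 2400 = 4800 mm.
Total developed length = 10428 + 4800 = 15228 mm.
= 15.23 m.

15.23 m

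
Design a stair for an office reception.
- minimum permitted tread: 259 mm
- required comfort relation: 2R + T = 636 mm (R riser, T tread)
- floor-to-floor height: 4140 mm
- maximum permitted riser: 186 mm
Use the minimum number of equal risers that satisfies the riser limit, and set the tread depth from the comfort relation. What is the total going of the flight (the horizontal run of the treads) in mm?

6072 mm

4140 / 186 = 22.258 → round up to 23 risers.
Riser R = 4140 / 23 = 180 mm, within the 186 mm limit.
Tread T = 636 − 2 × 180 = 276 mm (≥ 259 mm).
Treads = 23 − 1 = 22; going = 22 × 276 = 6072 mm.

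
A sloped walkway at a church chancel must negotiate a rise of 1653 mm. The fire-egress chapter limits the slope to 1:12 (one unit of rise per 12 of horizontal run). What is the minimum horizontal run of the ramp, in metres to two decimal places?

19.84 m

At 1:12 the run is 12 × 1653 = 19836 mm.
19836 mm = 19.84 m.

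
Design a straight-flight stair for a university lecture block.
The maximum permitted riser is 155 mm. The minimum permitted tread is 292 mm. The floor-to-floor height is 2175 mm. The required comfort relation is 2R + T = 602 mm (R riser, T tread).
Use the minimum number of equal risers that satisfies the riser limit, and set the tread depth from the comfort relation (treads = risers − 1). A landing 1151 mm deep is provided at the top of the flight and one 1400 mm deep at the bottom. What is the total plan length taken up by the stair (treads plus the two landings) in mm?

At most 155 each: 2175/155 = 14.03, giving 15 risers.
Riser R = 2175 / 15 = 145 mm, within the 155 mm limit.
T = 602 − 2·145 = 312 mm, which satisfies the 292 mm minimum.
Treads = 15 − 1 = 14; going = 14 × 312 = 4368 mm.
Add landings: 4368 + 1151 + 1400 = 6919 mm.

6919 mm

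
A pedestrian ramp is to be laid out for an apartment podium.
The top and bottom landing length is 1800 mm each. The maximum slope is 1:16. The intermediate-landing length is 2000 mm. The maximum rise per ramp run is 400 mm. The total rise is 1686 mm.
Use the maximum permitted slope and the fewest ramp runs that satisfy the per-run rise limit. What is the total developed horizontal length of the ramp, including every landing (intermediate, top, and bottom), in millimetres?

38576 mm

⌈1686/400⌉ = 5 ramp runs. That means 4 intermediate landings.
Ramp run (horizontal) at 1:16: 1686 × 16 = 26976 mm.
Intermediate landings: 4 × 2000 = 8000 mm.
Top and bottom landings: 2 × 1800 = 3600 mm.
Total = 26976 + 8000 + 3600 = 38576 mm.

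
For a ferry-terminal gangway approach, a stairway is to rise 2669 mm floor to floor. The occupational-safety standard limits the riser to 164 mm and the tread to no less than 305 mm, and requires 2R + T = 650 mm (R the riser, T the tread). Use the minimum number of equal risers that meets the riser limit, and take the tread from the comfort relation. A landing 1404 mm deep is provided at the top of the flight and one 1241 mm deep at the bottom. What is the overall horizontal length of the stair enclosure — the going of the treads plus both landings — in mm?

8021 mm

2669 / 164 = 16.27, so 17 risers are needed.
Riser R = 2669 / 17 = 157 mm, within the 164 mm limit.
From 2R + T = 650: T = 650 − 314 = 336 mm.
17 risers give 16 treads; going = 16 × 336 = 5376 mm.
Add landings: 5376 + 1404 + 1241 = 8021 mm.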